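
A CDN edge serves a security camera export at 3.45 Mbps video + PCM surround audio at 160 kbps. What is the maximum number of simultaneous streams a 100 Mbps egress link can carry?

27

Audio: 160 kbps = 0.160 Mbps.
Per-viewer media rate: 3.610 Mbps.
100 Mbps = 100.0 Mbps; 100.0 / 3.610 = 27.70 → 27 viewers.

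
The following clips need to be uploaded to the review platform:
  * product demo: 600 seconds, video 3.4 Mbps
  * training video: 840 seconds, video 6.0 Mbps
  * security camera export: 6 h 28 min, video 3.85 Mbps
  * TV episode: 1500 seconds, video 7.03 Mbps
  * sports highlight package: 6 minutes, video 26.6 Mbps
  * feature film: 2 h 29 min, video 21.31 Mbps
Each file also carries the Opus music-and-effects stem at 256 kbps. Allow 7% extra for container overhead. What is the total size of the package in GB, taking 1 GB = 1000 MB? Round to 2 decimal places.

Audio: 256 kbps = 0.256 Mbps.
product demo: 3.656 Mbps × 600 s × 1.07 = 2347.2 Mb
training video: 6.256 Mbps × 840 s × 1.07 = 5622.9 Mb
security camera export: 4.106 Mbps × 23280 s × 1.07 = 102278.8 Mb
TV episode: 7.286 Mbps × 1500 s × 1.07 = 11694.0 Mb
sports highlight package: 26.856 Mbps × 360 s × 1.07 = 10344.9 Mb
feature film: 21.566 Mbps × 8940 s × 1.07 = 206296.0 Mb
Total: 338583.9 Mb = 42323.0 MB.
= 42.32 GB.

42.32 GB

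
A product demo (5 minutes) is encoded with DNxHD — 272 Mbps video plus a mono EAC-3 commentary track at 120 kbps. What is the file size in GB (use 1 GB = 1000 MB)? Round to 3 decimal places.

10.205 GB

5 min = 300 s
Audio: 120 kbps = 0.120 Mbps.
Total bitrate: 272 + 0.120 = 272.120 Mbps.
Stream data: 272.120 Mbps × 300 s = 81636.0 Mb.
81,636 Mb ÷ 8 = 10,204 MB → 10.20 GB.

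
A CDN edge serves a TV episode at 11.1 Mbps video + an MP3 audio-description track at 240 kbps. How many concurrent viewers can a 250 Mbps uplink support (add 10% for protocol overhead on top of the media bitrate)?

Audio: 240 kbps = 0.240 Mbps.
Per-viewer media rate: 11.340 Mbps.
On the wire with 10% overhead: 12.474 Mbps.
250 Mbps = 250.0 Mbps; 250.0 / 12.474 = 20.04 → 20 viewers.

20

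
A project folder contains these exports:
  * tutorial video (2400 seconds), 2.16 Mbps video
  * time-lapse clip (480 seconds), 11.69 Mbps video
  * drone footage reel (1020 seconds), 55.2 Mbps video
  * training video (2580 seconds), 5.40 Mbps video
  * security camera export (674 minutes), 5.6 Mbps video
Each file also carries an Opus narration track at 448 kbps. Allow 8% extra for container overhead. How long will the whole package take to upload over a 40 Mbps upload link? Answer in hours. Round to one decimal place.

Audio: 448 kbps = 0.448 Mbps.
tutorial video: 2.608 Mbps × 2400 s × 1.08 = 6759.9 Mb
time-lapse clip: 12.138 Mbps × 480 s × 1.08 = 6292.3 Mb
drone footage reel: 55.648 Mbps × 1020 s × 1.08 = 61301.8 Mb
training video: 5.848 Mbps × 2580 s × 1.08 = 16294.9 Mb
security camera export: 6.048 Mbps × 40440 s × 1.08 = 264147.6 Mb
Total: 354796.6 Mb = 44349.6 MB.
At 40 Mbps: 354796.6 / 40 = 8870 s ≈ 2.46 hours.

2.5 hours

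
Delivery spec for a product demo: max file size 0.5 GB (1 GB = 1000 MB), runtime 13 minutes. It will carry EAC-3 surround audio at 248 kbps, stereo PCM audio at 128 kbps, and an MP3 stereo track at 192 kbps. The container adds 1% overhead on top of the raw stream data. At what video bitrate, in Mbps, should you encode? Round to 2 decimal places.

4.51 Mbps

Budget: 0.5 GB = 4000.0 Mb.
Stream payload after overhead: 4000.0 / 1.01 = 3960.4 Mb.
13 min = 780 s
Total bitrate budget: 3960.4 Mb / 780 s = 5.077 Mbps.
Audio total: 248 + 128 + 192 = 568 kbps = 0.568 Mbps.
Video: 5.077 − 0.568 = 4.509 Mbps.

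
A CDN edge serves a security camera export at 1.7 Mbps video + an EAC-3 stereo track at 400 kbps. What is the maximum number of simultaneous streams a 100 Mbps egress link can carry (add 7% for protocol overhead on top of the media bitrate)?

44

Audio: 400 kbps = 0.400 Mbps.
Per-viewer media rate: 2.100 Mbps.
On the wire with 7% overhead: 2.247 Mbps.
100 Mbps = 100.0 Mbps; 100.0 / 2.247 = 44.50 → 44 viewers.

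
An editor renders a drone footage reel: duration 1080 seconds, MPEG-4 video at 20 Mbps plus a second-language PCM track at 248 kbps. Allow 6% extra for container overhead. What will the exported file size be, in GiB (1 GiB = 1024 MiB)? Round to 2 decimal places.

Audio: 248 kbps = 0.248 Mbps.
Total bitrate: 20 + 0.248 = 20.248 Mbps.
Stream data: 20.248 Mbps × 1080 s = 21867.8 Mb.
With 6% container overhead: ×1.06.
23,180 Mb = 2,897,488,800 bytes ÷ 1,073,741,824 = 2.698 GiB.

2.70 GiB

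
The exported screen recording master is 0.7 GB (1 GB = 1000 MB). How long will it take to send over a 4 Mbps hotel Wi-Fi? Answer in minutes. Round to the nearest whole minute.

File: 0.7 GB = 5600.0 Mb.
At 4 Mbps: 5600.0 / 4 = 1400.0 s ≈ 23.3 minutes.

23 minutes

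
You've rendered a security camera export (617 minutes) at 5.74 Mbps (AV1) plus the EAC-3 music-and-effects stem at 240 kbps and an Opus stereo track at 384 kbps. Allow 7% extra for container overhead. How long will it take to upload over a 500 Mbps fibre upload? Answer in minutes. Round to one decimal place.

617 min = 37020 s
Audio total: 240 + 384 = 624 kbps = 0.624 Mbps.
Total bitrate: 6.364 Mbps.
File: 6.364 Mbps × 37020 s = 235595.3 Mb.
With 7% container overhead: ×1.07. → 252086.9 Mb.
At 500 Mbps: 252086.9 / 500 = 504.2 s ≈ 8.4 minutes.

8.4 minutes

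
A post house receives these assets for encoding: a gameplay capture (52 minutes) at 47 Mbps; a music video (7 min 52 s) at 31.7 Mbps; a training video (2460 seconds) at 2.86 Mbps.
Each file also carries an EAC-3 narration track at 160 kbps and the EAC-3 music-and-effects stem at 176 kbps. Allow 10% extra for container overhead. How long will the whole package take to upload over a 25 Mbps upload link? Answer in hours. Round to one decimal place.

2.1 hours

Audio total: 160 + 176 = 336 kbps = 0.336 Mbps.
gameplay capture: 47.336 Mbps × 3120 s × 1.10 = 162457.2 Mb
music video: 32.036 Mbps × 472 s × 1.10 = 16633.1 Mb
training video: 3.196 Mbps × 2460 s × 1.10 = 8648.4 Mb
Total: 187738.6 Mb = 23467.3 MB.
At 25 Mbps: 187738.6 / 25 = 7510 s ≈ 2.09 hours.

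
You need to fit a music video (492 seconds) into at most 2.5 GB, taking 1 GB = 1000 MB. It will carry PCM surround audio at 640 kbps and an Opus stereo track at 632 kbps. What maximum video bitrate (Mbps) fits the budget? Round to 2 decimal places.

Budget: 2.5 GB = 20000.0 Mb.
Total bitrate budget: 20000.0 Mb / 492 s = 40.650 Mbps.
Audio total: 640 + 632 = 1272 kbps = 1.272 Mbps.
Video: 40.650 − 1.272 = 39.378 Mbps.

39.38 Mbps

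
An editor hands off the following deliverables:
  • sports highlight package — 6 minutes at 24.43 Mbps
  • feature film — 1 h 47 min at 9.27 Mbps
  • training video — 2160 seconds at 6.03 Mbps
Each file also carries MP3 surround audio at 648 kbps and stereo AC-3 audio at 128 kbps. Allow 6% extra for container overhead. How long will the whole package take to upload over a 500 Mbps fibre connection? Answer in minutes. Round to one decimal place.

3.1 minutes

Audio total: 648 + 128 = 776 kbps = 0.776 Mbps.
sports highlight package: 25.206 Mbps × 360 s × 1.06 = 9618.6 Mb
feature film: 10.046 Mbps × 6420 s × 1.06 = 68365.0 Mb
training video: 6.806 Mbps × 2160 s × 1.06 = 15583.0 Mb
Total: 93566.7 Mb = 11695.8 MB.
At 500 Mbps: 93566.7 / 500 = 187 s ≈ 3.12 minutes.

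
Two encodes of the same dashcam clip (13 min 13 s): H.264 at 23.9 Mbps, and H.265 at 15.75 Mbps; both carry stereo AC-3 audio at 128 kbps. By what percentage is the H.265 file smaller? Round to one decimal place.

33.9%

13 min 13 s = 793 s
Audio: 128 kbps = 0.128 Mbps.
H.264: 24.028 Mbps × 793 s = 19054.2 Mb = 2.382 GB.
H.265: 15.878 Mbps × 793 s = 12591.3 Mb = 1.574 GB.
Reduction: (1 − 1.574/2.382) × 100 = 33.92%.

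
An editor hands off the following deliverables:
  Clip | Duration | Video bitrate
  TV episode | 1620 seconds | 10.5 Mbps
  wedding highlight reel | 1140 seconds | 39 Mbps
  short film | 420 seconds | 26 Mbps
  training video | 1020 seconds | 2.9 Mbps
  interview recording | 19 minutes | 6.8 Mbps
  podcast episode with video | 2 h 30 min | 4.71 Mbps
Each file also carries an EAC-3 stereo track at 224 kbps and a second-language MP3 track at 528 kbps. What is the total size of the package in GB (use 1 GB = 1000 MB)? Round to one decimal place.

Audio total: 224 + 528 = 752 kbps = 0.752 Mbps.
TV episode: 11.252 Mbps × 1620 s = 18228.2 Mb
wedding highlight reel: 39.752 Mbps × 1140 s = 45317.3 Mb
short film: 26.752 Mbps × 420 s = 11235.8 Mb
training video: 3.652 Mbps × 1020 s = 3725.0 Mb
interview recording: 7.552 Mbps × 1140 s = 8609.3 Mb
podcast episode with video: 5.462 Mbps × 9000 s = 49158.0 Mb
Total: 136273.7 Mb = 17034.2 MB.
= 17.03 GB.

17.0 GB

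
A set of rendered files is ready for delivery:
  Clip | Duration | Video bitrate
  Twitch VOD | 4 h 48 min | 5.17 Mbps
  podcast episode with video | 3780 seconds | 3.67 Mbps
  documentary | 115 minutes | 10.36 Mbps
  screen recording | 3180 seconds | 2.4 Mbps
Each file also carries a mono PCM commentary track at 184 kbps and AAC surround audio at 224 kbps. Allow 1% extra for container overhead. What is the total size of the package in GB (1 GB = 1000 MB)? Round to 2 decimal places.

Audio total: 184 + 224 = 408 kbps = 0.408 Mbps.
Twitch VOD: 5.578 Mbps × 17280 s × 1.01 = 97351.7 Mb
podcast episode with video: 4.078 Mbps × 3780 s × 1.01 = 15569.0 Mb
documentary: 10.768 Mbps × 6900 s × 1.01 = 75042.2 Mb
screen recording: 2.808 Mbps × 3180 s × 1.01 = 9018.7 Mb
Total: 196981.6 Mb = 24622.7 MB.
= 24.62 GB.

24.62 GB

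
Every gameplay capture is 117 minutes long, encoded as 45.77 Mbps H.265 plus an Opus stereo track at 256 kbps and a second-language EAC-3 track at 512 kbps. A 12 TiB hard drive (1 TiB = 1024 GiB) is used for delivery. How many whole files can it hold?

323

117 min = 7020 s
Audio total: 256 + 512 = 768 kbps = 0.768 Mbps.
Total bitrate: 46.538 Mbps.
Per item: 46.538 Mbps × 7020 s = 326,697 Mb = 40,837 MB.
Capacity: 12 TiB = 105,553,116 Mb; 323.09 items → 323 complete.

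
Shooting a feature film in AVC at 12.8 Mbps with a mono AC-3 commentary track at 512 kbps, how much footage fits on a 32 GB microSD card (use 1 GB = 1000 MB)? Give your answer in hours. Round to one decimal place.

Audio: 512 kbps = 0.512 Mbps.
Total bitrate: 12.8 + 0.512 = 13.312 Mbps.
Capacity: 32 GB = 256,000 Mb.
Recording time: 256,000 / 13.312 = 19,231 s ≈ 5.34 hours.

5.3 hours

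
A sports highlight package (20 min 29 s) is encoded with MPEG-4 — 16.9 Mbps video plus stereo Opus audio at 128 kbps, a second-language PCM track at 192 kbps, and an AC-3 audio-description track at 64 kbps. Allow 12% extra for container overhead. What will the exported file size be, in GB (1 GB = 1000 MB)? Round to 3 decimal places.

2.974 GB

20 min 29 s = 1229 s
Audio total: 128 + 192 + 64 = 384 kbps = 0.384 Mbps.
Total bitrate: 16.9 + 0.384 = 17.284 Mbps.
Stream data: 17.284 Mbps × 1229 s = 21242.0 Mb.
With 12% container overhead: ×1.12.
23,791 Mb ÷ 8 = 2,974 MB → 2.974 GB.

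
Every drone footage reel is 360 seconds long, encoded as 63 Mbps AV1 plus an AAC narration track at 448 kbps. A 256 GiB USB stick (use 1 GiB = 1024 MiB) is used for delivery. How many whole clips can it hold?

96

Audio: 448 kbps = 0.448 Mbps.
Total bitrate: 63.448 Mbps.
Per item: 63.448 Mbps × 360 s = 22,841 Mb = 2,855 MB.
Capacity: 256 GiB = 2,199,023 Mb; 96.27 items → 96 complete.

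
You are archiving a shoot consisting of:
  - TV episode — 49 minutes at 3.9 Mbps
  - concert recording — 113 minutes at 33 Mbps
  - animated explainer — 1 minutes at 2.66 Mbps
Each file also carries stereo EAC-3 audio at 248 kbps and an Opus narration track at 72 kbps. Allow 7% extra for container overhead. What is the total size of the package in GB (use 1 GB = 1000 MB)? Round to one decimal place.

Audio total: 248 + 72 = 320 kbps = 0.320 Mbps.
TV episode: 4.220 Mbps × 2940 s × 1.07 = 13275.3 Mb
concert recording: 33.320 Mbps × 6780 s × 1.07 = 241723.3 Mb
animated explainer: 2.980 Mbps × 60 s × 1.07 = 191.3 Mb
Total: 255189.9 Mb = 31898.7 MB.
= 31.90 GB.

31.9 GB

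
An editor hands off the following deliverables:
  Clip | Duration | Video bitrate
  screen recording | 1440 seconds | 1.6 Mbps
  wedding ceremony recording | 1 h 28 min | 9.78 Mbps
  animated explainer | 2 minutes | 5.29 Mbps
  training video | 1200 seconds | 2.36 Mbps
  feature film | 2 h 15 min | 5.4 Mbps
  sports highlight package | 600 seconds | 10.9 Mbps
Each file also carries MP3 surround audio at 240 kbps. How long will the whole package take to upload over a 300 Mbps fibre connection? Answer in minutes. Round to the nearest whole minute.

Audio: 240 kbps = 0.240 Mbps.
screen recording: 1.840 Mbps × 1440 s = 2649.6 Mb
wedding ceremony recording: 10.020 Mbps × 5280 s = 52905.6 Mb
animated explainer: 5.530 Mbps × 120 s = 663.6 Mb
training video: 2.600 Mbps × 1200 s = 3120.0 Mb
feature film: 5.640 Mbps × 8100 s = 45684.0 Mb
sports highlight package: 11.140 Mbps × 600 s = 6684.0 Mb
Total: 111706.8 Mb = 13963.4 MB.
At 300 Mbps: 111706.8 / 300 = 372 s ≈ 6.21 minutes.

6 minutes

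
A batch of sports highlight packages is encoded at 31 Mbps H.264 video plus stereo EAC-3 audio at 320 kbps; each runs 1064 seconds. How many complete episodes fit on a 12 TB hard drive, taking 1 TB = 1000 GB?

Audio: 320 kbps = 0.320 Mbps.
Total bitrate: 31.320 Mbps.
Per item: 31.320 Mbps × 1064 s = 33,324 Mb = 4,166 MB.
Capacity: 12 TB = 96,000,000 Mb; 2880.77 items → 2880 complete.

2880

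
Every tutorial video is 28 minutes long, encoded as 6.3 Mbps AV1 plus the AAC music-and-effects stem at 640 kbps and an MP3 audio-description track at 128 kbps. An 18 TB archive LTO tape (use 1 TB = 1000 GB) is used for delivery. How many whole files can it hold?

12127

28 min = 1680 s
Audio total: 640 + 128 = 768 kbps = 0.768 Mbps.
Total bitrate: 7.068 Mbps.
Per item: 7.068 Mbps × 1680 s = 11,874 Mb = 1,484 MB.
Capacity: 18 TB = 144,000,000 Mb; 12127.09 items → 12127 complete.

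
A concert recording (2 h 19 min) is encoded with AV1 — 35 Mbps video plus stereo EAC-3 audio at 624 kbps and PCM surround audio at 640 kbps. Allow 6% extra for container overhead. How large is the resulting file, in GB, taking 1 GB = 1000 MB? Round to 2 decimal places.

2 h 19 min = 139 min = 8340 s
Audio total: 624 + 640 = 1264 kbps = 1.264 Mbps.
Total bitrate: 35 + 1.264 = 36.264 Mbps.
Stream data: 36.264 Mbps × 8340 s = 302441.8 Mb.
With 6% container overhead: ×1.06.
320,588 Mb ÷ 8 = 40,074 MB → 40.07 GB.

40.07 GB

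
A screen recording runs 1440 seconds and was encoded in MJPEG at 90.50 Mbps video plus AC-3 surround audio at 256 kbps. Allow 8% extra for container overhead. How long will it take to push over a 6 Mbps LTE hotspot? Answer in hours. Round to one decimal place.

6.5 hours

Audio: 256 kbps = 0.256 Mbps.
Total bitrate: 90.756 Mbps.
File: 90.756 Mbps × 1440 s = 130688.6 Mb.
With 8% container overhead: ×1.08. → 141143.7 Mb.
At 6 Mbps: 141143.7 / 6 = 23524.0 s ≈ 6.53 hours.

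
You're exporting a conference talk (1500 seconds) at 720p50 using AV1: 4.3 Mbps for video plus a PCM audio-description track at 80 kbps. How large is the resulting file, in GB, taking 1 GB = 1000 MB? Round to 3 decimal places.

0.821 GB

Audio: 80 kbps = 0.080 Mbps.
Total bitrate: 4.3 + 0.080 = 4.380 Mbps.
Stream data: 4.380 Mbps × 1500 s = 6570.0 Mb.
6,570 Mb ÷ 8 = 821.2 MB → 0.8213 GB.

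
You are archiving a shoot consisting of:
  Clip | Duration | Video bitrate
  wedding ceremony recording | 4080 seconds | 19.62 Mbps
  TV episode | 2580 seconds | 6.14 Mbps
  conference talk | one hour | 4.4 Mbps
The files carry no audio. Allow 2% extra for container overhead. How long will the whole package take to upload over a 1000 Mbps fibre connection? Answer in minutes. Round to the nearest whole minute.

wedding ceremony recording: 19.620 Mbps × 4080 s × 1.02 = 81650.6 Mb
TV episode: 6.140 Mbps × 2580 s × 1.02 = 16158.0 Mb
conference talk: 4.400 Mbps × 3600 s × 1.02 = 16156.8 Mb
Total: 113965.4 Mb = 14245.7 MB.
At 1000 Mbps: 113965.4 / 1000 = 114 s ≈ 1.9 minutes.

2 minutes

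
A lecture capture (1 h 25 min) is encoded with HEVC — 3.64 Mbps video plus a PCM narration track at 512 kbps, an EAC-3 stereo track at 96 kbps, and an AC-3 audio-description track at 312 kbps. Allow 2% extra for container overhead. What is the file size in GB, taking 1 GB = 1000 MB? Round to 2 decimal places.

1 h 25 min = 85 min = 5100 s
Audio total: 512 + 96 + 312 = 920 kbps = 0.920 Mbps.
Total bitrate: 3.64 + 0.920 = 4.560 Mbps.
Stream data: 4.560 Mbps × 5100 s = 23256.0 Mb.
With 2% container overhead: ×1.02.
23,721 Mb ÷ 8 = 2,965 MB → 2.965 GB.

2.97 GB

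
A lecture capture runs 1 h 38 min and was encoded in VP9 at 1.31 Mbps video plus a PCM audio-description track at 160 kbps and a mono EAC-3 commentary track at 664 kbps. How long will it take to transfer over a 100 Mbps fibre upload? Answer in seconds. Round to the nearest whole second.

125 seconds

1 h 38 min = 98 min = 5880 s
Audio total: 160 + 664 = 824 kbps = 0.824 Mbps.
Total bitrate: 2.134 Mbps.
File: 2.134 Mbps × 5880 s = 12547.9 Mb.
At 100 Mbps: 12547.9 / 100 = 125.5 s ≈ 125 seconds.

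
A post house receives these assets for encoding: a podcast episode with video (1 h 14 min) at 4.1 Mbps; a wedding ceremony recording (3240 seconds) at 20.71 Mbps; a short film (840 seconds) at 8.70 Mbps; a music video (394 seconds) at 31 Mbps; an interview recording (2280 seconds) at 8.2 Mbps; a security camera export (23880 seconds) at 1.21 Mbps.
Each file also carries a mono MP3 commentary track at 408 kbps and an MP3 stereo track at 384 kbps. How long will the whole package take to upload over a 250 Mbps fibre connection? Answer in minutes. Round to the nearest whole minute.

12 minutes

Audio total: 408 + 384 = 792 kbps = 0.792 Mbps.
podcast episode with video: 4.892 Mbps × 4440 s = 21720.5 Mb
wedding ceremony recording: 21.502 Mbps × 3240 s = 69666.5 Mb
short film: 9.492 Mbps × 840 s = 7973.3 Mb
music video: 31.792 Mbps × 394 s = 12526.0 Mb
interview recording: 8.992 Mbps × 2280 s = 20501.8 Mb
security camera export: 2.002 Mbps × 23880 s = 47807.8 Mb
Total: 180195.8 Mb = 22524.5 MB.
At 250 Mbps: 180195.8 / 250 = 721 s ≈ 12 minutes.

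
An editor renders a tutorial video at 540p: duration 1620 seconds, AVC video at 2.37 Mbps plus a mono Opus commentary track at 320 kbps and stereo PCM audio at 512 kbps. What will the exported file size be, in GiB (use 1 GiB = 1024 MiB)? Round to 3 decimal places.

0.604 GiB

Audio total: 320 + 512 = 832 kbps = 0.832 Mbps.
Total bitrate: 2.37 + 0.832 = 3.202 Mbps.
Stream data: 3.202 Mbps × 1620 s = 5187.2 Mb.
5,187 Mb = 648,405,000 bytes ÷ 1,073,741,824 = 0.6039 GiB.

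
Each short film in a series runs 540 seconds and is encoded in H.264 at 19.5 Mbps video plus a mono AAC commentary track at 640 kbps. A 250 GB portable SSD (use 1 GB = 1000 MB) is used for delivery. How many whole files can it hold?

183

Audio: 640 kbps = 0.640 Mbps.
Total bitrate: 20.140 Mbps.
Per item: 20.140 Mbps × 540 s = 10,876 Mb = 1,359 MB.
Capacity: 250 GB = 2,000,000 Mb; 183.90 items → 183 complete.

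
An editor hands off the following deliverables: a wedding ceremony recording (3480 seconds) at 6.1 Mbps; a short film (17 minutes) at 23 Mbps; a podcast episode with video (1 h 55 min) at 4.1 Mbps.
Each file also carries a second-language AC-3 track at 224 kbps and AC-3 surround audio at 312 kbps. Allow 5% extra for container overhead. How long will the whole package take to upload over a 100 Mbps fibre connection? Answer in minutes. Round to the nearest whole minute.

14 minutes

Audio total: 224 + 312 = 536 kbps = 0.536 Mbps.
wedding ceremony recording: 6.636 Mbps × 3480 s × 1.05 = 24247.9 Mb
short film: 23.536 Mbps × 1020 s × 1.05 = 25207.1 Mb
podcast episode with video: 4.636 Mbps × 6900 s × 1.05 = 33587.8 Mb
Total: 83042.8 Mb = 10380.4 MB.
At 100 Mbps: 83042.8 / 100 = 830 s ≈ 13.8 minutes.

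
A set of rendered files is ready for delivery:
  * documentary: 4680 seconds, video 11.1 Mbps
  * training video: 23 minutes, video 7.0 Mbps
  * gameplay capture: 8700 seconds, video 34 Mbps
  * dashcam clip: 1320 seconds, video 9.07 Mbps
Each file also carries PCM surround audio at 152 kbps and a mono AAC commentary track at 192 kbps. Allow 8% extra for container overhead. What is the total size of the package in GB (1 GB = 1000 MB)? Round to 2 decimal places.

50.61 GB

Audio total: 152 + 192 = 344 kbps = 0.344 Mbps.
documentary: 11.444 Mbps × 4680 s × 1.08 = 57842.6 Mb
training video: 7.344 Mbps × 1380 s × 1.08 = 10945.5 Mb
gameplay capture: 34.344 Mbps × 8700 s × 1.08 = 322696.2 Mb
dashcam clip: 9.414 Mbps × 1320 s × 1.08 = 13420.6 Mb
Total: 404904.9 Mb = 50613.1 MB.
= 50.61 GB.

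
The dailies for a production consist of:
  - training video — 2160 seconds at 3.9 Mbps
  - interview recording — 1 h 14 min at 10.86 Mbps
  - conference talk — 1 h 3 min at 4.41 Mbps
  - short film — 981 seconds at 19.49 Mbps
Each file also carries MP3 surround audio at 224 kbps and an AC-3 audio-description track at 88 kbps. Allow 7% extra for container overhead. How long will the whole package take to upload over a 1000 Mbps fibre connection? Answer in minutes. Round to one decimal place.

1.7 minutes

Audio total: 224 + 88 = 312 kbps = 0.312 Mbps.
training video: 4.212 Mbps × 2160 s × 1.07 = 9734.8 Mb
interview recording: 11.172 Mbps × 4440 s × 1.07 = 53075.9 Mb
conference talk: 4.722 Mbps × 3780 s × 1.07 = 19098.6 Mb
short film: 19.802 Mbps × 981 s × 1.07 = 20785.6 Mb
Total: 102694.9 Mb = 12836.9 MB.
At 1000 Mbps: 102694.9 / 1000 = 103 s ≈ 1.71 minutes.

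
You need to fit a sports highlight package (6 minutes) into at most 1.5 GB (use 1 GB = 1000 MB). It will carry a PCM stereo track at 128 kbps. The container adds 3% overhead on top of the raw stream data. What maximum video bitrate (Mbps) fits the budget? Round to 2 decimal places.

Budget: 1.5 GB = 12000.0 Mb.
Stream payload after overhead: 12000.0 / 1.03 = 11650.5 Mb.
6 min = 360 s
Total bitrate budget: 11650.5 Mb / 360 s = 32.362 Mbps.
Audio: 128 kbps = 0.128 Mbps.
Video: 32.362 − 0.128 = 32.234 Mbps.

32.23 Mbps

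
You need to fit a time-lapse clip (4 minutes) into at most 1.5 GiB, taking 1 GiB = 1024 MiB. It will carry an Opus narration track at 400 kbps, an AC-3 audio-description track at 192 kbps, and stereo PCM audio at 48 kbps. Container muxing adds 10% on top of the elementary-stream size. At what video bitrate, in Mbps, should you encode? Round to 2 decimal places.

Budget: 1.5 GiB = 12884.9 Mb.
Stream payload after overhead: 12884.9 / 1.10 = 11713.5 Mb.
4 min = 240 s
Total bitrate budget: 11713.5 Mb / 240 s = 48.806 Mbps.
Audio total: 400 + 192 + 48 = 640 kbps = 0.640 Mbps.
Video: 48.806 − 0.640 = 48.166 Mbps.

48.17 Mbps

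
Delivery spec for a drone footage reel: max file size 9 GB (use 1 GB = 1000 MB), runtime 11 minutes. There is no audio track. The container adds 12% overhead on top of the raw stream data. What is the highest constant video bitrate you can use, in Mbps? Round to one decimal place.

97.4 Mbps

Budget: 9 GB = 72000.0 Mb.
Stream payload after overhead: 72000.0 / 1.12 = 64285.7 Mb.
11 min = 660 s
Total bitrate budget: 64285.7 Mb / 660 s = 97.403 Mbps.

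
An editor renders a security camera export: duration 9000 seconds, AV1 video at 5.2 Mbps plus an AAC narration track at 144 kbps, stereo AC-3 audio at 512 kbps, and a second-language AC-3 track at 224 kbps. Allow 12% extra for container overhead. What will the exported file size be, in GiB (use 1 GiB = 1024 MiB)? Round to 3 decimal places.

Audio total: 144 + 512 + 224 = 880 kbps = 0.880 Mbps.
Total bitrate: 5.2 + 0.880 = 6.080 Mbps.
Stream data: 6.080 Mbps × 9000 s = 54720.0 Mb.
With 12% container overhead: ×1.12.
61,286 Mb = 7,660,800,000 bytes ÷ 1,073,741,824 = 7.135 GiB.

7.135 GiB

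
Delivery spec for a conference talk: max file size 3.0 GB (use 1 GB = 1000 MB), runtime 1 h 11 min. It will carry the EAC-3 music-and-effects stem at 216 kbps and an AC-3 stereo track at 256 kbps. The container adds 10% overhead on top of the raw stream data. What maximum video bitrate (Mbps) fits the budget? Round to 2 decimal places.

Budget: 3.0 GB = 24000.0 Mb.
Stream payload after overhead: 24000.0 / 1.10 = 21818.2 Mb.
1 h 11 min = 71 min = 4260 s
Total bitrate budget: 21818.2 Mb / 4260 s = 5.122 Mbps.
Audio total: 216 + 256 = 472 kbps = 0.472 Mbps.
Video: 5.122 − 0.472 = 4.650 Mbps.

4.65 Mbps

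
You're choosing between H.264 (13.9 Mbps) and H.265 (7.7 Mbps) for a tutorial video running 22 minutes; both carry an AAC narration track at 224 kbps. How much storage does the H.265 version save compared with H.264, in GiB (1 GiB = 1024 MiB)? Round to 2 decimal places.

22 min = 1320 s
Audio: 224 kbps = 0.224 Mbps.
H.264: 14.124 Mbps × 1320 s = 18643.7 Mb = 2.170 GiB.
H.265: 7.924 Mbps × 1320 s = 10459.7 Mb = 1.218 GiB.
Saving: 2.170 − 1.218 = 0.953 GiB.

0.95 GiB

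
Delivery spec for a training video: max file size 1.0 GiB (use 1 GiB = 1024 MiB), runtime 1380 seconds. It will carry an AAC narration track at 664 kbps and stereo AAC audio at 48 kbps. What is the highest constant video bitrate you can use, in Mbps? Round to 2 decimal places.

5.51 Mbps

Budget: 1.0 GiB = 8589.9 Mb.
Total bitrate budget: 8589.9 Mb / 1380 s = 6.225 Mbps.
Audio total: 664 + 48 = 712 kbps = 0.712 Mbps.
Video: 6.225 − 0.712 = 5.513 Mbps.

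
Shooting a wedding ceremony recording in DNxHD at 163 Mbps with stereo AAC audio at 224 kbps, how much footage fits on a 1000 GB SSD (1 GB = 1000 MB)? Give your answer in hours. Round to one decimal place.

13.6 hours

Audio: 224 kbps = 0.224 Mbps.
Total bitrate: 163 + 0.224 = 163.224 Mbps.
Capacity: 1000 GB = 8,000,000 Mb.
Recording time: 8,000,000 / 163.224 = 49,012 s ≈ 13.6 hours.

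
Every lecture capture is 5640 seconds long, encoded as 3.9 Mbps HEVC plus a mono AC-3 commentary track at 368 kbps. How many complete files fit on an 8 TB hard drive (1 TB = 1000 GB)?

Audio: 368 kbps = 0.368 Mbps.
Total bitrate: 4.268 Mbps.
Per item: 4.268 Mbps × 5640 s = 24,072 Mb = 3,009 MB.
Capacity: 8 TB = 64,000,000 Mb; 2658.74 items → 2658 complete.

2658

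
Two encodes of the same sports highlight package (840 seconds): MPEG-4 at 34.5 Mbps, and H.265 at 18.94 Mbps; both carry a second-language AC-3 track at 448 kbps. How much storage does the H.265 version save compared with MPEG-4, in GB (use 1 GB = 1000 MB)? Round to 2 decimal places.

Audio: 448 kbps = 0.448 Mbps.
MPEG-4: 34.948 Mbps × 840 s = 29356.3 Mb = 3.670 GB.
H.265: 19.388 Mbps × 840 s = 16285.9 Mb = 2.036 GB.
Saving: 3.670 − 2.036 = 1.634 GB.

1.63 GB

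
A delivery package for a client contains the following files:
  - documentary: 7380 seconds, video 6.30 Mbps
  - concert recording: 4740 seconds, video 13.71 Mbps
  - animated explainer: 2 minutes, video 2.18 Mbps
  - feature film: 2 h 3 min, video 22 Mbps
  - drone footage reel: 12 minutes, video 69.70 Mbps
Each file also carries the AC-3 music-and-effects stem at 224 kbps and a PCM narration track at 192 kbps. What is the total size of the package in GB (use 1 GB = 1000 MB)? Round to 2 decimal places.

41.59 GB

Audio total: 224 + 192 = 416 kbps = 0.416 Mbps.
documentary: 6.716 Mbps × 7380 s = 49564.1 Mb
concert recording: 14.126 Mbps × 4740 s = 66957.2 Mb
animated explainer: 2.596 Mbps × 120 s = 311.5 Mb
feature film: 22.416 Mbps × 7380 s = 165430.1 Mb
drone footage reel: 70.116 Mbps × 720 s = 50483.5 Mb
Total: 332746.4 Mb = 41593.3 MB.
= 41.59 GB.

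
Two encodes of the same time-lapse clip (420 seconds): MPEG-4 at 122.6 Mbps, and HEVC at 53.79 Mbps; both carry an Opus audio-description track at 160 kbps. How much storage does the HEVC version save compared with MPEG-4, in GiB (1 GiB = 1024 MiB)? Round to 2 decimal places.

3.36 GiB

Audio: 160 kbps = 0.160 Mbps.
MPEG-4: 122.760 Mbps × 420 s = 51559.2 Mb = 6.002 GiB.
HEVC: 53.950 Mbps × 420 s = 22659.0 Mb = 2.638 GiB.
Saving: 6.002 − 2.638 = 3.364 GiB.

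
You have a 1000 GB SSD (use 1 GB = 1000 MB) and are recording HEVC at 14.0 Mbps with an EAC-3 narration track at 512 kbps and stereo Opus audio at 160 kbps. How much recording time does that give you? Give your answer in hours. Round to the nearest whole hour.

151 hours

Audio total: 512 + 160 = 672 kbps = 0.672 Mbps.
Total bitrate: 14.0 + 0.672 = 14.672 Mbps.
Capacity: 1000 GB = 8,000,000 Mb.
Recording time: 8,000,000 / 14.672 = 545,256 s ≈ 151 hours.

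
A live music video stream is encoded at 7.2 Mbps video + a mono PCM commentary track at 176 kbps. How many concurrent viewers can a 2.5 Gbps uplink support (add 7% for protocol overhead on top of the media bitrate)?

316

Audio: 176 kbps = 0.176 Mbps.
Per-viewer media rate: 7.376 Mbps.
On the wire with 7% overhead: 7.892 Mbps.
2.5 Gbps = 2,500 Mbps; 2,500 / 7.892 = 316.76 → 316 viewers.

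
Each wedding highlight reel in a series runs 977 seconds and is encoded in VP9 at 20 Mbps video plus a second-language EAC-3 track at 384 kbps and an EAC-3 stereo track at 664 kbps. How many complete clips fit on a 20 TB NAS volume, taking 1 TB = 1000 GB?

Audio total: 384 + 664 = 1048 kbps = 1.048 Mbps.
Total bitrate: 21.048 Mbps.
Per item: 21.048 Mbps × 977 s = 20,564 Mb = 2,570 MB.
Capacity: 20 TB = 160,000,000 Mb; 7780.63 items → 7780 complete.

7780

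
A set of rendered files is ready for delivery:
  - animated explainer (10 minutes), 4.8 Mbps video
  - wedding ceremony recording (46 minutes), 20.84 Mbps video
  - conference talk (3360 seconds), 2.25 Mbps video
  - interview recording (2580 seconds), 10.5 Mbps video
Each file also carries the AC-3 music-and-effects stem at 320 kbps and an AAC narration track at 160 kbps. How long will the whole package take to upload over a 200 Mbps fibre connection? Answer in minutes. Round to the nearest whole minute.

8 minutes

Audio total: 320 + 160 = 480 kbps = 0.480 Mbps.
animated explainer: 5.280 Mbps × 600 s = 3168.0 Mb
wedding ceremony recording: 21.320 Mbps × 2760 s = 58843.2 Mb
conference talk: 2.730 Mbps × 3360 s = 9172.8 Mb
interview recording: 10.980 Mbps × 2580 s = 28328.4 Mb
Total: 99512.4 Mb = 12439.0 MB.
At 200 Mbps: 99512.4 / 200 = 498 s ≈ 8.29 minutes.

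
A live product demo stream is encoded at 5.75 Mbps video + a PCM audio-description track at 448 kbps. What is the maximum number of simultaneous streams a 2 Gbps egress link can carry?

322

Audio: 448 kbps = 0.448 Mbps.
Per-viewer media rate: 6.198 Mbps.
2 Gbps = 2,000 Mbps; 2,000 / 6.198 = 322.68 → 322 viewers.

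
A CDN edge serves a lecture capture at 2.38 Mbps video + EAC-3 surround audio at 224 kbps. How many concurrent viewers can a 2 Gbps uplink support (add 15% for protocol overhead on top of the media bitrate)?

667

Audio: 224 kbps = 0.224 Mbps.
Per-viewer media rate: 2.604 Mbps.
On the wire with 15% overhead: 2.995 Mbps.
2 Gbps = 2,000 Mbps; 2,000 / 2.995 = 667.87 → 667 viewers.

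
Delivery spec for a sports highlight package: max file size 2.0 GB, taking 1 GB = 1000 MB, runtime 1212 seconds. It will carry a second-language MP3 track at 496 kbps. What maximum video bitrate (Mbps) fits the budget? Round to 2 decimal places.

12.71 Mbps

Budget: 2.0 GB = 16000.0 Mb.
Total bitrate budget: 16000.0 Mb / 1212 s = 13.201 Mbps.
Audio: 496 kbps = 0.496 Mbps.
Video: 13.201 − 0.496 = 12.705 Mbps.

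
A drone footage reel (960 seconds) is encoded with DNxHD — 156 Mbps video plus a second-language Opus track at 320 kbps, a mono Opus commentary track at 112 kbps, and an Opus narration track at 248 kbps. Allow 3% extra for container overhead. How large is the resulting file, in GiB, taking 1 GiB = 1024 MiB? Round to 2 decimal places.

18.04 GiB

Audio total: 320 + 112 + 248 = 680 kbps = 0.680 Mbps.
Total bitrate: 156 + 0.680 = 156.680 Mbps.
Stream data: 156.680 Mbps × 960 s = 150412.8 Mb.
With 3% container overhead: ×1.03.
154,925 Mb = 19,365,648,000 bytes ÷ 1,073,741,824 = 18.04 GiB.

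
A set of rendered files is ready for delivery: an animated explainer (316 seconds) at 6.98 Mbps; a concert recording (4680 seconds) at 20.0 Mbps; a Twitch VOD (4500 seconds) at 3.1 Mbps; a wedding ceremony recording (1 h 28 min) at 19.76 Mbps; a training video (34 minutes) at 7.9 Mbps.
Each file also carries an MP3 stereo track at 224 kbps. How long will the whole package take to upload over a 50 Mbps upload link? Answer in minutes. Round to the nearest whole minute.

Audio: 224 kbps = 0.224 Mbps.
animated explainer: 7.204 Mbps × 316 s = 2276.5 Mb
concert recording: 20.224 Mbps × 4680 s = 94648.3 Mb
Twitch VOD: 3.324 Mbps × 4500 s = 14958.0 Mb
wedding ceremony recording: 19.984 Mbps × 5280 s = 105515.5 Mb
training video: 8.124 Mbps × 2040 s = 16573.0 Mb
Total: 233971.3 Mb = 29246.4 MB.
At 50 Mbps: 233971.3 / 50 = 4679 s ≈ 78 minutes.

78 minutes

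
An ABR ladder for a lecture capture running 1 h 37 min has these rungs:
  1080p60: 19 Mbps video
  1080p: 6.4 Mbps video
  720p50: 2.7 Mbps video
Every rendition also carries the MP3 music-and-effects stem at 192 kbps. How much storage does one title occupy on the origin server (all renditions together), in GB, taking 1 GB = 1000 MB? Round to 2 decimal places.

1 h 37 min = 97 min = 5820 s
Audio: 192 kbps = 0.192 Mbps.
Sum of rendition bitrates: (19+0.192) + (6.4+0.192) + (2.7+0.192) = 28.676 Mbps.
× 5820 s = 166,894 Mb = 20,862 MB = 20.86 GB.

20.86 GB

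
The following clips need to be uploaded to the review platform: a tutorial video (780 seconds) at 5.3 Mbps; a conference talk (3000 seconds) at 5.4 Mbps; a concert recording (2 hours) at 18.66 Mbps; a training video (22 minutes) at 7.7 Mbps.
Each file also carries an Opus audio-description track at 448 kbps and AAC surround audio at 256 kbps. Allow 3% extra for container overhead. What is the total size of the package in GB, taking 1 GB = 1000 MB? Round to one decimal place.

22.3 GB

Audio total: 448 + 256 = 704 kbps = 0.704 Mbps.
tutorial video: 6.004 Mbps × 780 s × 1.03 = 4823.6 Mb
conference talk: 6.104 Mbps × 3000 s × 1.03 = 18861.4 Mb
concert recording: 19.364 Mbps × 7200 s × 1.03 = 143603.4 Mb
training video: 8.404 Mbps × 1320 s × 1.03 = 11426.1 Mb
Total: 178714.5 Mb = 22339.3 MB.
= 22.34 GB.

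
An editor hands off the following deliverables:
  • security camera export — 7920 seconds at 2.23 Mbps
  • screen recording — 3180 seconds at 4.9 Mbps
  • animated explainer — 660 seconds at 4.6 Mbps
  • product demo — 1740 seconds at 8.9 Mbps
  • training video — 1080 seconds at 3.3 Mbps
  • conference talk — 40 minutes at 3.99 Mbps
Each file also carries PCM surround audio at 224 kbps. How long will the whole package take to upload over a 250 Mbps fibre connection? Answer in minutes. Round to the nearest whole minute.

5 minutes

Audio: 224 kbps = 0.224 Mbps.
security camera export: 2.454 Mbps × 7920 s = 19435.7 Mb
screen recording: 5.124 Mbps × 3180 s = 16294.3 Mb
animated explainer: 4.824 Mbps × 660 s = 3183.8 Mb
product demo: 9.124 Mbps × 1740 s = 15875.8 Mb
training video: 3.524 Mbps × 1080 s = 3805.9 Mb
conference talk: 4.214 Mbps × 2400 s = 10113.6 Mb
Total: 68709.1 Mb = 8588.6 MB.
At 250 Mbps: 68709.1 / 250 = 275 s ≈ 4.58 minutes.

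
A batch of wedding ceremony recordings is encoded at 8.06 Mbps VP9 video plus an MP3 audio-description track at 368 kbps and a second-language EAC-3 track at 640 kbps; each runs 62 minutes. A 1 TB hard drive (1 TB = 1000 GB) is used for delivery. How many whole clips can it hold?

237

62 min = 3720 s
Audio total: 368 + 640 = 1008 kbps = 1.008 Mbps.
Total bitrate: 9.068 Mbps.
Per item: 9.068 Mbps × 3720 s = 33,733 Mb = 4,217 MB.
Capacity: 1 TB = 8,000,000 Mb; 237.16 items → 237 complete.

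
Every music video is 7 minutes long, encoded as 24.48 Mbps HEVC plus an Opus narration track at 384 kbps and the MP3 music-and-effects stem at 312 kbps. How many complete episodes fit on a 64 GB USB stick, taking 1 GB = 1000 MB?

48

7 min = 420 s
Audio total: 384 + 312 = 696 kbps = 0.696 Mbps.
Total bitrate: 25.176 Mbps.
Per item: 25.176 Mbps × 420 s = 10,574 Mb = 1,322 MB.
Capacity: 64 GB = 512,000 Mb; 48.42 items → 48 complete.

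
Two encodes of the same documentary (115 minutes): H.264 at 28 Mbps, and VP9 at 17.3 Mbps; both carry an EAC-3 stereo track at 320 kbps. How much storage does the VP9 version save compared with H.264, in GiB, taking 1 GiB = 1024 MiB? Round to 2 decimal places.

8.59 GiB

115 min = 6900 s
Audio: 320 kbps = 0.320 Mbps.
H.264: 28.320 Mbps × 6900 s = 195408.0 Mb = 22.748 GiB.
VP9: 17.620 Mbps × 6900 s = 121578.0 Mb = 14.154 GiB.
Saving: 22.748 − 14.154 = 8.595 GiB.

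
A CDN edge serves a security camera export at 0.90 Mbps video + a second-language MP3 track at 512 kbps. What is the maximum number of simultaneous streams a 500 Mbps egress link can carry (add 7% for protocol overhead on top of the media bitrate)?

Audio: 512 kbps = 0.512 Mbps.
Per-viewer media rate: 1.412 Mbps.
On the wire with 7% overhead: 1.511 Mbps.
500 Mbps = 500.0 Mbps; 500.0 / 1.511 = 330.94 → 330 viewers.

330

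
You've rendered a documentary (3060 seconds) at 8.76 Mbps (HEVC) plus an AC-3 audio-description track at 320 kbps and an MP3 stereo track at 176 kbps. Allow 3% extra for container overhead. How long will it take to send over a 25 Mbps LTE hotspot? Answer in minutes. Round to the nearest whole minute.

Audio total: 320 + 176 = 496 kbps = 0.496 Mbps.
Total bitrate: 9.256 Mbps.
File: 9.256 Mbps × 3060 s = 28323.4 Mb.
With 3% container overhead: ×1.03. → 29173.1 Mb.
At 25 Mbps: 29173.1 / 25 = 1166.9 s ≈ 19.4 minutes.

19 minutes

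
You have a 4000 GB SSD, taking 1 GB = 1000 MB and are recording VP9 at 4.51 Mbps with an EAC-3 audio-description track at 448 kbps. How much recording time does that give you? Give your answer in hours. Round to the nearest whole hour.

1793 hours

Audio: 448 kbps = 0.448 Mbps.
Total bitrate: 4.51 + 0.448 = 4.958 Mbps.
Capacity: 4000 GB = 32,000,000 Mb.
Recording time: 32,000,000 / 4.958 = 6,454,215 s ≈ 1,793 hours.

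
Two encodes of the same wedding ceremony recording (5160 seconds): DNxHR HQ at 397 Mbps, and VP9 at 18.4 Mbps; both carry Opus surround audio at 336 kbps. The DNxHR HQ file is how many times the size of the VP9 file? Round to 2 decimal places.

Audio: 336 kbps = 0.336 Mbps.
DNxHR HQ: 397.336 Mbps × 5160 s = 2050253.8 Mb = 256.282 GB.
VP9: 18.736 Mbps × 5160 s = 96677.8 Mb = 12.085 GB.
Ratio: 256.282 / 12.085 = 21.207.

21.21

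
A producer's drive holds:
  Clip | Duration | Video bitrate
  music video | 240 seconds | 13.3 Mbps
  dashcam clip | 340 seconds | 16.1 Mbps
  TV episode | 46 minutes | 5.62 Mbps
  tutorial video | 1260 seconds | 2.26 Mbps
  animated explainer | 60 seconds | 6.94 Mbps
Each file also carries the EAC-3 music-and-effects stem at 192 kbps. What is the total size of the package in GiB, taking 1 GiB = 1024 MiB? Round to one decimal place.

Audio: 192 kbps = 0.192 Mbps.
music video: 13.492 Mbps × 240 s = 3238.1 Mb
dashcam clip: 16.292 Mbps × 340 s = 5539.3 Mb
TV episode: 5.812 Mbps × 2760 s = 16041.1 Mb
tutorial video: 2.452 Mbps × 1260 s = 3089.5 Mb
animated explainer: 7.132 Mbps × 60 s = 427.9 Mb
Total: 28335.9 Mb = 3542.0 MB.
= 3.299 GiB.

3.3 GiB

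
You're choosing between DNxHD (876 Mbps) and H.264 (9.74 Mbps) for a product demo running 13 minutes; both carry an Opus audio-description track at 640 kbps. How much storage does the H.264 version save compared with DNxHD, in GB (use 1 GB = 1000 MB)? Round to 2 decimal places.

84.46 GB

13 min = 780 s
Audio: 640 kbps = 0.640 Mbps.
DNxHD: 876.640 Mbps × 780 s = 683779.2 Mb = 85.472 GB.
H.264: 10.380 Mbps × 780 s = 8096.4 Mb = 1.012 GB.
Saving: 85.472 − 1.012 = 84.460 GB.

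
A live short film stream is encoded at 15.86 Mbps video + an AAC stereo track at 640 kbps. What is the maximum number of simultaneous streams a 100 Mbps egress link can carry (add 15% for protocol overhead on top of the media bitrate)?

Audio: 640 kbps = 0.640 Mbps.
Per-viewer media rate: 16.500 Mbps.
On the wire with 15% overhead: 18.975 Mbps.
100 Mbps = 100.0 Mbps; 100.0 / 18.975 = 5.27 → 5 viewers.

5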